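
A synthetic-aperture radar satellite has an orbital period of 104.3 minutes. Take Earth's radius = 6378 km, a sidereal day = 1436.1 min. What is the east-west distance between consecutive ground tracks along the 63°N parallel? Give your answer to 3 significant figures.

T = 104.3 min = 6258.0 s.
Node shift per orbit = (6258.0/86166) × 360° = 26.15°.
Equatorial spacing = 26.15 × 111.3 km/° = 2910 km.
At 63° latitude, spacing = 2910 × cos(63°) = 1321 km.

1320 km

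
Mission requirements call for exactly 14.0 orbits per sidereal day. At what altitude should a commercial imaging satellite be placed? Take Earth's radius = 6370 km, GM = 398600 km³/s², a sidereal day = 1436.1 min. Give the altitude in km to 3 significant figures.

889 km

Required period T = 86166 / 14.0 = 6154.7 s.
From T = 2π√(a³/μ): a = (μ T²/4π²)^(1/3) = (398600 × 6154.7² / 4π²)^(1/3) = 7259 km.
Altitude h = a − R = 7259 − 6370 = 889 km.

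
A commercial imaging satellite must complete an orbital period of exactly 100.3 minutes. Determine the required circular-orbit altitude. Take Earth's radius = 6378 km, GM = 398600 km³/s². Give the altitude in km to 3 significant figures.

T = 100.3 min = 6018.0 s.
From T = 2π√(a³/μ): a = (μ T²/4π²)^(1/3) = (398600 × 6018.0² / 4π²)^(1/3) = 7151 km.
Altitude h = a − R = 7151 − 6378 = 773 km.

773 km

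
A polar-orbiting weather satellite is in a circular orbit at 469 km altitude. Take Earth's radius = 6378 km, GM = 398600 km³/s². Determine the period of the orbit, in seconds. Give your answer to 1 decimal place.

Semi-major axis a = 6378 + 469 = 6847 km. Period T = 2π√(a³/μ) = 2π√(6847³/398600) = 5638.5 s = 93.97 min.

5638.5 seconds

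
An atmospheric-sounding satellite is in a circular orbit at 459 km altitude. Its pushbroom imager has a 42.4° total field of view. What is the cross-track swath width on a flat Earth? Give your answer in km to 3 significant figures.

Half-angle = 42.4°/2 = 21.2°.
Swath width ≈ 2h·tan(θ/2) = 2 × 459 × tan(21.2°) = 356.1 km.

356 km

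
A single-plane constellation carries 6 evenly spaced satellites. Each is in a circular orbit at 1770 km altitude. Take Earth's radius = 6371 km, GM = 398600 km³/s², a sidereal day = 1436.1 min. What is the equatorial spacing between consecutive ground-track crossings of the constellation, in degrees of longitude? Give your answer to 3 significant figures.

5.09°

Semi-major axis a = 6371 + 1770 = 8141 km. Period T = 2π√(a³/μ) = 2π√(8141³/398600) = 7310.2 s = 121.84 min.
Single-satellite node shift = (7310.2/86166) × 360° = 30.54°.
With 6 satellites evenly phased, successive equator crossings are 30.54/6 = 5.090° apart.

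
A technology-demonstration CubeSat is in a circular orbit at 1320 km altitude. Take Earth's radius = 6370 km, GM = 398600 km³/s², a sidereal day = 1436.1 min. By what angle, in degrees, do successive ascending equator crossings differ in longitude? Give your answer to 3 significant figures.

28.0°

Semi-major axis a = 6370 + 1320 = 7690 km. Period T = 2π√(a³/μ) = 2π√(7690³/398600) = 6711.2 s = 111.85 min.
During one orbit Earth rotates (6711.2 / 86166) × 360° = 28.04°.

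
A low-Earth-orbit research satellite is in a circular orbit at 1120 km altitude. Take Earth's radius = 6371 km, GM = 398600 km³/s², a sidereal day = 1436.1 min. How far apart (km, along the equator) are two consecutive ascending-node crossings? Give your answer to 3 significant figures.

Semi-major axis a = 6371 + 1120 = 7491 km. Period T = 2π√(a³/μ) = 2π√(7491³/398600) = 6452.4 s = 107.54 min.
During one orbit Earth rotates (6452.4 / 86166) × 360° = 26.96°.
At the equator that is 26.96° × (2π·6371/360) km/° = 26.96 × 111.2 = 2998 km.

3000 km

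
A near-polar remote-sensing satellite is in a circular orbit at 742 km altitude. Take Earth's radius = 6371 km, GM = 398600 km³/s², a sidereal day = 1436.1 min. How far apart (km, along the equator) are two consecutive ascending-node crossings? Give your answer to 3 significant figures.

2770 km

Semi-major axis a = 6371 + 742 = 7113 km. Period T = 2π√(a³/μ) = 2π√(7113³/398600) = 5970.2 s = 99.50 min.
During one orbit Earth rotates (5970.2 / 86166) × 360° = 24.94°.
At the equator that is 24.94° × (2π·6371/360) km/° = 24.94 × 111.2 = 2774 km.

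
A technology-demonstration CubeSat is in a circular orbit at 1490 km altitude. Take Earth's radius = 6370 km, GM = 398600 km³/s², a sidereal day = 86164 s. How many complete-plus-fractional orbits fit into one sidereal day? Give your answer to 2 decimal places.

Semi-major axis a = 6370 + 1490 = 7860 km. Period T = 2π√(a³/μ) = 2π√(7860³/398600) = 6935.0 s = 115.58 min.
Orbits per sidereal day = 86164 / 6935.0 = 12.425.

12.42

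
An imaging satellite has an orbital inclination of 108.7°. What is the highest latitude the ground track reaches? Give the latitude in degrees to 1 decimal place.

Retrograde orbit: the ground track reaches ±(180° − i) = ±(180 − 108.7) = ±71.3°.

71.3°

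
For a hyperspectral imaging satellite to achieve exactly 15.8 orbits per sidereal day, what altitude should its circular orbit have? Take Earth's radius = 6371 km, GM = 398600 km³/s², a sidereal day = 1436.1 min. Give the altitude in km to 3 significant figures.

325 km

Required period T = 86166 / 15.8 = 5453.5 s.
From T = 2π√(a³/μ): a = (μ T²/4π²)^(1/3) = (398600 × 5453.5² / 4π²)^(1/3) = 6696 km.
Altitude h = a − R = 6696 − 6371 = 325 km.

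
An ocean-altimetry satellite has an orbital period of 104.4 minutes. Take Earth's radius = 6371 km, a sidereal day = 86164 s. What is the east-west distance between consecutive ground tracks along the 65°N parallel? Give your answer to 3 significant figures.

1230 km

T = 104.4 min = 6264.0 s.
Node shift per orbit = (6264.0/86164) × 360° = 26.17°.
Equatorial spacing = 26.17 × 111.2 km/° = 2910 km.
At 65° latitude, spacing = 2910 × cos(65°) = 1230 km.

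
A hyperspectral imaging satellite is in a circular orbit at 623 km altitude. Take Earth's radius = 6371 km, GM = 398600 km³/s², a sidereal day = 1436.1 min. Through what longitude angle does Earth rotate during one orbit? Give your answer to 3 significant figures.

Semi-major axis a = 6371 + 623 = 6994 km. Period T = 2π√(a³/μ) = 2π√(6994³/398600) = 5821.0 s = 97.02 min.
During one orbit Earth rotates (5821.0 / 86166) × 360° = 24.32°.

24.3°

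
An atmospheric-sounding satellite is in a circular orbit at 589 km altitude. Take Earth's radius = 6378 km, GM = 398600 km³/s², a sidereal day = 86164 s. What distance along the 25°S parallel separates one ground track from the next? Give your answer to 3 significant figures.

2440 km

Semi-major axis a = 6378 + 589 = 6967 km. Period T = 2π√(a³/μ) = 2π√(6967³/398600) = 5787.4 s = 96.46 min.
Node shift per orbit = (5787.4/86164) × 360° = 24.18°.
Equatorial spacing = 24.18 × 111.3 km/° = 2692 km.
At 25° latitude, spacing = 2692 × cos(25°) = 2439 km.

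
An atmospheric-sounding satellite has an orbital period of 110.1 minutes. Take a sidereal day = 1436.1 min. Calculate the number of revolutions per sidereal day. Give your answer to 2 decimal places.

13.04

T = 110.1 min = 6606.0 s.
Orbits per sidereal day = 86166 / 6606.0 = 13.044.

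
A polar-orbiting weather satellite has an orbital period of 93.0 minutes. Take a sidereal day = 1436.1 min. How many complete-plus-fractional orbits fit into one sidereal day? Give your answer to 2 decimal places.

T = 93.0 min = 5580.0 s.
Orbits per sidereal day = 86166 / 5580.0 = 15.442.

15.44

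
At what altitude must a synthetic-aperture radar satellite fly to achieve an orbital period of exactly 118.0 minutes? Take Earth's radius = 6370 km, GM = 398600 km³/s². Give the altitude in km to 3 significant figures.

T = 118.0 min = 7080.0 s.
From T = 2π√(a³/μ): a = (μ T²/4π²)^(1/3) = (398600 × 7080.0² / 4π²)^(1/3) = 7969 km.
Altitude h = a − R = 7969 − 6370 = 1599 km.

1600 km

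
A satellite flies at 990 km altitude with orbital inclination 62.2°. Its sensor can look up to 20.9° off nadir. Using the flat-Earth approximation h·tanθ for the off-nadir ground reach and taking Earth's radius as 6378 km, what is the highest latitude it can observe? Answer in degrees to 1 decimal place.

65.6°

For a prograde orbit the ground track reaches latitude ±i = ±62.2°.
Sensor half-swath on the ground ≈ 990·tan(20.9°) = 378 km = 3.40° of latitude.
Maximum observable latitude ≈ 62.2 + 3.40 = 65.6°.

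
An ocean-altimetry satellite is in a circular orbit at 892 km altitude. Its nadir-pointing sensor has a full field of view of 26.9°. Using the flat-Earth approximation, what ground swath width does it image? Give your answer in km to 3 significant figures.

427 km

Half-angle = 26.9°/2 = 13.45°.
Swath width ≈ 2h·tan(θ/2) = 2 × 892 × tan(13.45°) = 426.7 km.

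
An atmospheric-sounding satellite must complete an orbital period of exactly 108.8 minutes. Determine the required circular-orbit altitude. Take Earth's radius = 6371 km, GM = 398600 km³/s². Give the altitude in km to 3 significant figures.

1180 km

T = 108.8 min = 6528.0 s.
From T = 2π√(a³/μ): a = (μ T²/4π²)^(1/3) = (398600 × 6528.0² / 4π²)^(1/3) = 7549 km.
Altitude h = a − R = 7549 − 6371 = 1178 km.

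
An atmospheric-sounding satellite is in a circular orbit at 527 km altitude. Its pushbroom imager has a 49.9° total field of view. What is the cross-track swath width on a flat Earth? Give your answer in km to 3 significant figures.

Half-angle = 49.9°/2 = 24.95°.
Swath width ≈ 2h·tan(θ/2) = 2 × 527 × tan(24.95°) = 490.4 km.

490 km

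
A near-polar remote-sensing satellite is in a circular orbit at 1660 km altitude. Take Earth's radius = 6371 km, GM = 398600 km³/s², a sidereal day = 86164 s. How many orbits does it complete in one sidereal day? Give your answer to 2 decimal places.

12.03

Semi-major axis a = 6371 + 1660 = 8031 km. Period T = 2π√(a³/μ) = 2π√(8031³/398600) = 7162.5 s = 119.38 min.
Orbits per sidereal day = 86164 / 7162.5 = 12.030.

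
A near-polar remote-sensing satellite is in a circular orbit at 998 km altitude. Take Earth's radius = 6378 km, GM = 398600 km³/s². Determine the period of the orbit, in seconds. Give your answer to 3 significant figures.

Semi-major axis a = 6378 + 998 = 7376 km. Period T = 2π√(a³/μ) = 2π√(7376³/398600) = 6304.4 s = 105.07 min.

6300 seconds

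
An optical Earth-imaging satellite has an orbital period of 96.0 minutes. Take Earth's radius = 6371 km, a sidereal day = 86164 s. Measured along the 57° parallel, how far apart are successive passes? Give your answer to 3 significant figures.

T = 96.0 min = 5760.0 s.
Node shift per orbit = (5760.0/86164) × 360° = 24.07°.
Equatorial spacing = 24.07 × 111.2 km/° = 2676 km.
At 57° latitude, spacing = 2676 × cos(57°) = 1457 km.

1460 km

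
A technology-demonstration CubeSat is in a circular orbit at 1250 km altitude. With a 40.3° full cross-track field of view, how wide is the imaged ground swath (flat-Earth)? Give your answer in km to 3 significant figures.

917 km

Half-angle = 40.3°/2 = 20.15°.
Swath width ≈ 2h·tan(θ/2) = 2 × 1250 × tan(20.15°) = 917.3 km.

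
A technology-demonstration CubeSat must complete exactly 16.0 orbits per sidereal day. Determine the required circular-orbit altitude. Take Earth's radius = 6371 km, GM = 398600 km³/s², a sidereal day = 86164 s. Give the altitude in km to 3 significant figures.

269 km

Required period T = 86164 / 16.0 = 5385.2 s.
From T = 2π√(a³/μ): a = (μ T²/4π²)^(1/3) = (398600 × 5385.2² / 4π²)^(1/3) = 6640 km.
Altitude h = a − R = 6640 − 6371 = 269 km.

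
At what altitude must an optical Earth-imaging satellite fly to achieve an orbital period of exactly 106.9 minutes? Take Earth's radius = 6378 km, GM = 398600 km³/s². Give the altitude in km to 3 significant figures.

T = 106.9 min = 6414.0 s.
From T = 2π√(a³/μ): a = (μ T²/4π²)^(1/3) = (398600 × 6414.0² / 4π²)^(1/3) = 7461 km.
Altitude h = a − R = 7461 − 6378 = 1083 km.

1080 km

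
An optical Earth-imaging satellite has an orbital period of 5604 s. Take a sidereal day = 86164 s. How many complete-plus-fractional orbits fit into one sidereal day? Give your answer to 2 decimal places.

Orbits per sidereal day = 86164 / 5604.0 = 15.375.

15.38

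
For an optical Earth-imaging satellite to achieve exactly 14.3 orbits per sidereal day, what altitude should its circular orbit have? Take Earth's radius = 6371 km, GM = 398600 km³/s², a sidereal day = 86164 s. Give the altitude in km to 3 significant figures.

Required period T = 86164 / 14.3 = 6025.5 s.
From T = 2π√(a³/μ): a = (μ T²/4π²)^(1/3) = (398600 × 6025.5² / 4π²)^(1/3) = 7157 km.
Altitude h = a − R = 7157 − 6371 = 786 km.

786 km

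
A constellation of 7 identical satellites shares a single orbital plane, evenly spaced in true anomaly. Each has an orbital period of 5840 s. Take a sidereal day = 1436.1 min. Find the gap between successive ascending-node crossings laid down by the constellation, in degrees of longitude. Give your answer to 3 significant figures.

3.49°

Single-satellite node shift = (5840.0/86166) × 360° = 24.40°.
With 7 satellites evenly phased, successive equator crossings are 24.40/7 = 3.486° apart.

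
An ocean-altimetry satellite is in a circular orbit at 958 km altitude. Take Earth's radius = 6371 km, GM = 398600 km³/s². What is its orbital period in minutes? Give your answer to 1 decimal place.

104.1 min

Semi-major axis a = 6371 + 958 = 7329 km. Period T = 2π√(a³/μ) = 2π√(7329³/398600) = 6244.2 s = 104.07 min.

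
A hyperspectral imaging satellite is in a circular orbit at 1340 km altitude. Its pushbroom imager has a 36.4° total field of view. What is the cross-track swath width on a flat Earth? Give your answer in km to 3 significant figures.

881 km

Half-angle = 36.4°/2 = 18.2°.
Swath width ≈ 2h·tan(θ/2) = 2 × 1340 × tan(18.2°) = 881.1 km.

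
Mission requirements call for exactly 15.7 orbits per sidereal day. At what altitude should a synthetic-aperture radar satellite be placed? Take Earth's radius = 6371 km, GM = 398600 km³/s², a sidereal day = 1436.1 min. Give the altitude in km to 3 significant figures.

354 km

Required period T = 86166 / 15.7 = 5488.3 s.
From T = 2π√(a³/μ): a = (μ T²/4π²)^(1/3) = (398600 × 5488.3² / 4π²)^(1/3) = 6725 km.
Altitude h = a − R = 6725 − 6371 = 354 km.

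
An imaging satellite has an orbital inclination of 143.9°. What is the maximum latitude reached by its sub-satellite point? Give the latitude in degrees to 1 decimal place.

Retrograde orbit: the ground track reaches ±(180° − i) = ±(180 − 143.9) = ±36.1°.

36.1°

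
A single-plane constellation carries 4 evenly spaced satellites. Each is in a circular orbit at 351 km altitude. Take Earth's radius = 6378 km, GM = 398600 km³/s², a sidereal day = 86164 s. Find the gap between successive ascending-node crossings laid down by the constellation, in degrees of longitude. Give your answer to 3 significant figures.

5.74°

Semi-major axis a = 6378 + 351 = 6729 km. Period T = 2π√(a³/μ) = 2π√(6729³/398600) = 5493.3 s = 91.56 min.
Single-satellite node shift = (5493.3/86164) × 360° = 22.95°.
With 4 satellites evenly phased, successive equator crossings are 22.95/4 = 5.738° apart.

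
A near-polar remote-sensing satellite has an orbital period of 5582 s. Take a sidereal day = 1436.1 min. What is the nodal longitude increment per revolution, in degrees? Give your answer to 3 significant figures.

During one orbit Earth rotates (5582.0 / 86166) × 360° = 23.32°.

23.3°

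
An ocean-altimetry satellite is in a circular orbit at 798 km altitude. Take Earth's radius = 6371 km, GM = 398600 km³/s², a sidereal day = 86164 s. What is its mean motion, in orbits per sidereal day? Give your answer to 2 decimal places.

Semi-major axis a = 6371 + 798 = 7169 km. Period T = 2π√(a³/μ) = 2π√(7169³/398600) = 6040.9 s = 100.68 min.
Orbits per sidereal day = 86164 / 6040.9 = 14.264.

14.26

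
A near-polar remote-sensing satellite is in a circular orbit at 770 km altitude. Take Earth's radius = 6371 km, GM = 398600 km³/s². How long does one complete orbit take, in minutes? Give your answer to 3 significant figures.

100 min

Semi-major axis a = 6371 + 770 = 7141 km. Period T = 2π√(a³/μ) = 2π√(7141³/398600) = 6005.5 s = 100.09 min.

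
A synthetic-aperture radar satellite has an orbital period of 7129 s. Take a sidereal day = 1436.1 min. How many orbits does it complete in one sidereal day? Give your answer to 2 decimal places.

12.09

Orbits per sidereal day = 86166 / 7129.0 = 12.087.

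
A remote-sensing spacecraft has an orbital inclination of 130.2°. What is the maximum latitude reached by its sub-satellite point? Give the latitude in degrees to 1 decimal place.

49.8°

Retrograde orbit: the ground track reaches ±(180° − i) = ±(180 − 130.2) = ±49.8°.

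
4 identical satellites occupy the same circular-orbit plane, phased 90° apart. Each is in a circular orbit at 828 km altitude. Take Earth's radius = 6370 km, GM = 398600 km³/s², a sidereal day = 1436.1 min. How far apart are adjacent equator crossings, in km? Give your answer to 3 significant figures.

Semi-major axis a = 6370 + 828 = 7198 km. Period T = 2π√(a³/μ) = 2π√(7198³/398600) = 6077.6 s = 101.29 min.
Single-satellite node shift = (6077.6/86166) × 360° = 25.39°.
With 4 satellites evenly phased, successive equator crossings are 25.39/4 = 6.348° apart.
That is 6.348 × 111.2 = 706 km at the equator.

706 km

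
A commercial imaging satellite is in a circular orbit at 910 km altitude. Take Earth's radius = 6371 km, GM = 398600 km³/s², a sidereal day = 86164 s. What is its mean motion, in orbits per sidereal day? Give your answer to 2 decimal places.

13.94

Semi-major axis a = 6371 + 910 = 7281 km. Period T = 2π√(a³/μ) = 2π√(7281³/398600) = 6183.0 s = 103.05 min.
Orbits per sidereal day = 86164 / 6183.0 = 13.936.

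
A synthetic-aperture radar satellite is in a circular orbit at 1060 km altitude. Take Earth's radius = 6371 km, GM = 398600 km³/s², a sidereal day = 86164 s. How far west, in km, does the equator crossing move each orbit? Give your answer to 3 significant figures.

2960 km

Semi-major axis a = 6371 + 1060 = 7431 km. Period T = 2π√(a³/μ) = 2π√(7431³/398600) = 6375.0 s = 106.25 min.
During one orbit Earth rotates (6375.0 / 86164) × 360° = 26.64°.
At the equator that is 26.64° × (2π·6371/360) km/° = 26.64 × 111.2 = 2962 km.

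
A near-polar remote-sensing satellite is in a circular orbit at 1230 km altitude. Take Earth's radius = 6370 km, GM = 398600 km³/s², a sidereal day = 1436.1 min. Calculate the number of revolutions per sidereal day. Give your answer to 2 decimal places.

13.07

Semi-major axis a = 6370 + 1230 = 7600 km. Period T = 2π√(a³/μ) = 2π√(7600³/398600) = 6593.7 s = 109.90 min.
Orbits per sidereal day = 86166 / 6593.7 = 13.068.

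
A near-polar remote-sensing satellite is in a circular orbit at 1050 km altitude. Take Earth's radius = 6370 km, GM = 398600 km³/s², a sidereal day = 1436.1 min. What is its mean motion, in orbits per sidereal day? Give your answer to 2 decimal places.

13.55

Semi-major axis a = 6370 + 1050 = 7420 km. Period T = 2π√(a³/μ) = 2π√(7420³/398600) = 6360.9 s = 106.01 min.
Orbits per sidereal day = 86166 / 6360.9 = 13.546.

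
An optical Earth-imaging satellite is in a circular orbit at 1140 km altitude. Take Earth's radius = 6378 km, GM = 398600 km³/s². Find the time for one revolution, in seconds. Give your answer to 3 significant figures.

Semi-major axis a = 6378 + 1140 = 7518 km. Period T = 2π√(a³/μ) = 2π√(7518³/398600) = 6487.3 s = 108.12 min.

6490 seconds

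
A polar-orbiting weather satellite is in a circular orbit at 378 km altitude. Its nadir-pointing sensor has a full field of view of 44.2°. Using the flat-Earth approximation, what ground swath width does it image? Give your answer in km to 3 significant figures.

Half-angle = 44.2°/2 = 22.1°.
Swath width ≈ 2h·tan(θ/2) = 2 × 378 × tan(22.1°) = 307.0 km.

307 km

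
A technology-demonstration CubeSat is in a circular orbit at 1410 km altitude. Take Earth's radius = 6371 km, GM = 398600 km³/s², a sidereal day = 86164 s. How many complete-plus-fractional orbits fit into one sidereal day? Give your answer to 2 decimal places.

Semi-major axis a = 6371 + 1410 = 7781 km. Period T = 2π√(a³/μ) = 2π√(7781³/398600) = 6830.7 s = 113.84 min.
Orbits per sidereal day = 86164 / 6830.7 = 12.614.

12.61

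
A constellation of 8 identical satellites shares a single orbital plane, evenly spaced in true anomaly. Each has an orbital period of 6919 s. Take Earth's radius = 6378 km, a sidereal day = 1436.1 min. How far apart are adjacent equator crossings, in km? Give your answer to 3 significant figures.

402 km

Single-satellite node shift = (6919.0/86166) × 360° = 28.91°.
With 8 satellites evenly phased, successive equator crossings are 28.91/8 = 3.613° apart.
That is 3.613 × 111.3 = 402 km at the equator.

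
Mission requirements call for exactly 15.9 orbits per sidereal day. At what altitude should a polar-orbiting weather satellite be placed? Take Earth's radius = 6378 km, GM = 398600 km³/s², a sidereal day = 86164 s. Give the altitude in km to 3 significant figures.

Required period T = 86164 / 15.9 = 5419.1 s.
From T = 2π√(a³/μ): a = (μ T²/4π²)^(1/3) = (398600 × 5419.1² / 4π²)^(1/3) = 6668 km.
Altitude h = a − R = 6668 − 6378 = 290 km.

290 km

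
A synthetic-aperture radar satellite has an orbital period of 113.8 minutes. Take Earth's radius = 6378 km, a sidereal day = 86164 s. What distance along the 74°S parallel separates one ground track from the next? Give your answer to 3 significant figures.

875 km

T = 113.8 min = 6828.0 s.
Node shift per orbit = (6828.0/86164) × 360° = 28.53°.
Equatorial spacing = 28.53 × 111.3 km/° = 3176 km.
At 74° latitude, spacing = 3176 × cos(74°) = 875 km.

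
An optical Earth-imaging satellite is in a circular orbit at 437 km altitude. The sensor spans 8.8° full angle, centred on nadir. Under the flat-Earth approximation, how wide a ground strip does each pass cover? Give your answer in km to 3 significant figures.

67.3 km

Half-angle = 8.8°/2 = 4.4°.
Swath width ≈ 2h·tan(θ/2) = 2 × 437 × tan(4.4°) = 67.3 km.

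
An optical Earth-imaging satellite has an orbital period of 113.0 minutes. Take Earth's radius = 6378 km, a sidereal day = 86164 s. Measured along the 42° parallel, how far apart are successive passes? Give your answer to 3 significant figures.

2340 km

T = 113.0 min = 6780.0 s.
Node shift per orbit = (6780.0/86164) × 360° = 28.33°.
Equatorial spacing = 28.33 × 111.3 km/° = 3153 km.
At 42° latitude, spacing = 3153 × cos(42°) = 2343 km.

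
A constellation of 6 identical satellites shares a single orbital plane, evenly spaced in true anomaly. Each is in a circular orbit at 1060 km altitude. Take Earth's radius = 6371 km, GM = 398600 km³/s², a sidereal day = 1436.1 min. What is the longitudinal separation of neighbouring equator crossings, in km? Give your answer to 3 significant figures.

494 km

Semi-major axis a = 6371 + 1060 = 7431 km. Period T = 2π√(a³/μ) = 2π√(7431³/398600) = 6375.0 s = 106.25 min.
Single-satellite node shift = (6375.0/86166) × 360° = 26.63°.
With 6 satellites evenly phased, successive equator crossings are 26.63/6 = 4.439° apart.
That is 4.439 × 111.2 = 494 km at the equator.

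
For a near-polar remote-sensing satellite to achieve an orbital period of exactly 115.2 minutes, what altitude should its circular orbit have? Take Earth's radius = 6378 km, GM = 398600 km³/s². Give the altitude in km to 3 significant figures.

1460 km

T = 115.2 min = 6912.0 s.
From T = 2π√(a³/μ): a = (μ T²/4π²)^(1/3) = (398600 × 6912.0² / 4π²)^(1/3) = 7843 km.
Altitude h = a − R = 7843 − 6378 = 1465 km.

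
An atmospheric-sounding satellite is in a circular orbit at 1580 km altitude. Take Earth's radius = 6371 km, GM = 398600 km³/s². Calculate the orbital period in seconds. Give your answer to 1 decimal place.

7055.8 seconds

Semi-major axis a = 6371 + 1580 = 7951 km. Period T = 2π√(a³/μ) = 2π√(7951³/398600) = 7055.8 s = 117.60 min.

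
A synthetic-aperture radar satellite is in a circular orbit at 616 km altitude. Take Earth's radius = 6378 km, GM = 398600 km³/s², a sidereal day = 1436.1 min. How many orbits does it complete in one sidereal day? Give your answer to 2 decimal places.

14.80

Semi-major axis a = 6378 + 616 = 6994 km. Period T = 2π√(a³/μ) = 2π√(6994³/398600) = 5821.0 s = 97.02 min.
Orbits per sidereal day = 86166 / 5821.0 = 14.803.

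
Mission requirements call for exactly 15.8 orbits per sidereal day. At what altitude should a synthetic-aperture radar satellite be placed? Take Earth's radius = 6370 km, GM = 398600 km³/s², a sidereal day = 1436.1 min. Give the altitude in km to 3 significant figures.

326 km

Required period T = 86166 / 15.8 = 5453.5 s.
From T = 2π√(a³/μ): a = (μ T²/4π²)^(1/3) = (398600 × 5453.5² / 4π²)^(1/3) = 6696 km.
Altitude h = a − R = 6696 − 6370 = 326 km.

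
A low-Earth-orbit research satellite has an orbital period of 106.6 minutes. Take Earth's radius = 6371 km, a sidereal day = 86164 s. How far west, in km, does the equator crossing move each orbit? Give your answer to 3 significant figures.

2970 km

T = 106.6 min = 6396.0 s.
During one orbit Earth rotates (6396.0 / 86164) × 360° = 26.72°.
At the equator that is 26.72° × (2π·6371/360) km/° = 26.72 × 111.2 = 2971 km.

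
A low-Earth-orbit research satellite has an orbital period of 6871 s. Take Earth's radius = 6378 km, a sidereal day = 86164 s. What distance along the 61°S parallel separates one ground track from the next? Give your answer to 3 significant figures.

1550 km

Node shift per orbit = (6871.0/86164) × 360° = 28.71°.
Equatorial spacing = 28.71 × 111.3 km/° = 3196 km.
At 61° latitude, spacing = 3196 × cos(61°) = 1549 km.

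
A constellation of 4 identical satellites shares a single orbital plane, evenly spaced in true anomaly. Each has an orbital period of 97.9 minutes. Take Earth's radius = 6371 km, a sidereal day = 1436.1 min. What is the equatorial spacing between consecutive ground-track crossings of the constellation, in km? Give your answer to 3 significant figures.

682 km

T = 97.9 min = 5874.0 s.
Single-satellite node shift = (5874.0/86166) × 360° = 24.54°.
With 4 satellites evenly phased, successive equator crossings are 24.54/4 = 6.135° apart.
That is 6.135 × 111.2 = 682 km at the equator.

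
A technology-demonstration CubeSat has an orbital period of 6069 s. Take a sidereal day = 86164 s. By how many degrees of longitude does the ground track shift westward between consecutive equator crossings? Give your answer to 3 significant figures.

25.4°

During one orbit Earth rotates (6069.0 / 86164) × 360° = 25.36°.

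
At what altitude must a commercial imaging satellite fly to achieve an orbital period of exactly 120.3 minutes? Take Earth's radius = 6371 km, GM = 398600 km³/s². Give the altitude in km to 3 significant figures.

T = 120.3 min = 7218.0 s.
From T = 2π√(a³/μ): a = (μ T²/4π²)^(1/3) = (398600 × 7218.0² / 4π²)^(1/3) = 8072 km.
Altitude h = a − R = 8072 − 6371 = 1701 km.

1700 km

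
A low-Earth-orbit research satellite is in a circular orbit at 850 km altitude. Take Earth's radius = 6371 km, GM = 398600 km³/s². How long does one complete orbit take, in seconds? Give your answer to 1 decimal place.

6106.7 seconds

Semi-major axis a = 6371 + 850 = 7221 km. Period T = 2π√(a³/μ) = 2π√(7221³/398600) = 6106.7 s = 101.78 min.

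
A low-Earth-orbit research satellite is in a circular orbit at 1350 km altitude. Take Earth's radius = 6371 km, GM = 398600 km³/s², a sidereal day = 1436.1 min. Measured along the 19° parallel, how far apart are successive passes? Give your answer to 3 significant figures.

2970 km

Semi-major axis a = 6371 + 1350 = 7721 km. Period T = 2π√(a³/μ) = 2π√(7721³/398600) = 6751.8 s = 112.53 min.
Node shift per orbit = (6751.8/86166) × 360° = 28.21°.
Equatorial spacing = 28.21 × 111.2 km/° = 3137 km.
At 19° latitude, spacing = 3137 × cos(19°) = 2966 km.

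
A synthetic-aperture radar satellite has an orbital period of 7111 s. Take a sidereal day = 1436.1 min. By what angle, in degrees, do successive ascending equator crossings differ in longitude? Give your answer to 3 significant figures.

During one orbit Earth rotates (7111.0 / 86166) × 360° = 29.71°.

29.7°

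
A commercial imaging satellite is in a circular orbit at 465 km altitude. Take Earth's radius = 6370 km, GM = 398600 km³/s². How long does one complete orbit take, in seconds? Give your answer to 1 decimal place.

5623.7 seconds

Semi-major axis a = 6370 + 465 = 6835 km. Period T = 2π√(a³/μ) = 2π√(6835³/398600) = 5623.7 s = 93.73 min.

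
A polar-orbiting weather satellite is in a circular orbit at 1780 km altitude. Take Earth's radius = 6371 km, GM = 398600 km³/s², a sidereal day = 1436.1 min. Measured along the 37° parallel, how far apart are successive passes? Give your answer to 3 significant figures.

Semi-major axis a = 6371 + 1780 = 8151 km. Period T = 2π√(a³/μ) = 2π√(8151³/398600) = 7323.6 s = 122.06 min.
Node shift per orbit = (7323.6/86166) × 360° = 30.60°.
Equatorial spacing = 30.60 × 111.2 km/° = 3402 km.
At 37° latitude, spacing = 3402 × cos(37°) = 2717 km.

2720 km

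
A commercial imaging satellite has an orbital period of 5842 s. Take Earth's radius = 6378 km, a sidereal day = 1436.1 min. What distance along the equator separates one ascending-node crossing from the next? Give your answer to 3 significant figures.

During one orbit Earth rotates (5842.0 / 86166) × 360° = 24.41°.
At the equator that is 24.41° × (2π·6378/360) km/° = 24.41 × 111.3 = 2717 km.

2720 km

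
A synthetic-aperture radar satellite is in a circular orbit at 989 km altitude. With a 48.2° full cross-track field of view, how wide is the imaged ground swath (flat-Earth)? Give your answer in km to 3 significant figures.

885 km

Half-angle = 48.2°/2 = 24.1°.
Swath width ≈ 2h·tan(θ/2) = 2 × 989 × tan(24.1°) = 884.8 km.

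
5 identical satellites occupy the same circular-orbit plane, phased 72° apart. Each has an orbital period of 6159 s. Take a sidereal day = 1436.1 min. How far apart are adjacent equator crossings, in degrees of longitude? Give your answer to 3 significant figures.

5.15°

Single-satellite node shift = (6159.0/86166) × 360° = 25.73°.
With 5 satellites evenly phased, successive equator crossings are 25.73/5 = 5.146° apart.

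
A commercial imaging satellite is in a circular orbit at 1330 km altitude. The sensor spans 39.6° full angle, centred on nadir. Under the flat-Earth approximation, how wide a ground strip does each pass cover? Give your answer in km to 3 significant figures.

Half-angle = 39.6°/2 = 19.8°.
Swath width ≈ 2h·tan(θ/2) = 2 × 1330 × tan(19.8°) = 957.7 km.

958 km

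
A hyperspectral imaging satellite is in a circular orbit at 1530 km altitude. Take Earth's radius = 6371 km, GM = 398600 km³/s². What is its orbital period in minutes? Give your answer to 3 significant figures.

Semi-major axis a = 6371 + 1530 = 7901 km. Period T = 2π√(a³/μ) = 2π√(7901³/398600) = 6989.3 s = 116.49 min.

116 min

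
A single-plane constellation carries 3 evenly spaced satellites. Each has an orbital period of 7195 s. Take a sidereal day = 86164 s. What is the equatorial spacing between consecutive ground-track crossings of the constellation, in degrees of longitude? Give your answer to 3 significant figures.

Single-satellite node shift = (7195.0/86164) × 360° = 30.06°.
With 3 satellites evenly phased, successive equator crossings are 30.06/3 = 10.020° apart.

10.0°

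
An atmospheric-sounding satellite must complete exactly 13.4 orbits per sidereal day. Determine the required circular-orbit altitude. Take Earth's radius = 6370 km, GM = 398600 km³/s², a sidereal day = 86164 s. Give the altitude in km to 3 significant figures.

1100 km

Required period T = 86164 / 13.4 = 6430.1 s.
From T = 2π√(a³/μ): a = (μ T²/4π²)^(1/3) = (398600 × 6430.1² / 4π²)^(1/3) = 7474 km.
Altitude h = a − R = 7474 − 6370 = 1104 km.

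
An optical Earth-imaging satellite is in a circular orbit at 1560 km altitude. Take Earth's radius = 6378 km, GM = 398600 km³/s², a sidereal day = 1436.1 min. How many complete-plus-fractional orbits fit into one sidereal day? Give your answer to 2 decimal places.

Semi-major axis a = 6378 + 1560 = 7938 km. Period T = 2π√(a³/μ) = 2π√(7938³/398600) = 7038.5 s = 117.31 min.
Orbits per sidereal day = 86166 / 7038.5 = 12.242.

12.24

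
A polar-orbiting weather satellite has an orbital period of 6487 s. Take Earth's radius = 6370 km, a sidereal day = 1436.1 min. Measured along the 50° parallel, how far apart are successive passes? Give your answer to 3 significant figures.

1940 km

Node shift per orbit = (6487.0/86166) × 360° = 27.10°.
Equatorial spacing = 27.10 × 111.2 km/° = 3013 km.
At 50° latitude, spacing = 3013 × cos(50°) = 1937 km.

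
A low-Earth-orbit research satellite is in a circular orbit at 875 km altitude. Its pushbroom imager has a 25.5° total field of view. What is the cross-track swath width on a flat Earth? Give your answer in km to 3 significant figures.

396 km

Half-angle = 25.5°/2 = 12.75°.
Swath width ≈ 2h·tan(θ/2) = 2 × 875 × tan(12.75°) = 396.0 km.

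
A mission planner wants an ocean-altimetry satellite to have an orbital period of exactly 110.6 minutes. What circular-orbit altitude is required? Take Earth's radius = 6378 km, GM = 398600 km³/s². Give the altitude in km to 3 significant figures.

T = 110.6 min = 6636.0 s.
From T = 2π√(a³/μ): a = (μ T²/4π²)^(1/3) = (398600 × 6636.0² / 4π²)^(1/3) = 7632 km.
Altitude h = a − R = 7632 − 6378 = 1254 km.

1250 km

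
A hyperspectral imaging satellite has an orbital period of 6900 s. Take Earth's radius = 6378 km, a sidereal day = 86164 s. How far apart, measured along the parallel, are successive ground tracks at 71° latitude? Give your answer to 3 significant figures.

1040 km

Node shift per orbit = (6900.0/86164) × 360° = 28.83°.
Equatorial spacing = 28.83 × 111.3 km/° = 3209 km.
At 71° latitude, spacing = 3209 × cos(71°) = 1045 km.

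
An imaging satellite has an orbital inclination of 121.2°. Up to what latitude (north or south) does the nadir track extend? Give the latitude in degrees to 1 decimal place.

Retrograde orbit: the ground track reaches ±(180° − i) = ±(180 − 121.2) = ±58.8°.

58.8°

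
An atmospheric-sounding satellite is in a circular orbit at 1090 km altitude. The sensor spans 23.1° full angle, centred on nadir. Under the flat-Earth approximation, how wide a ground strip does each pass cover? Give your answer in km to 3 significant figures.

446 km

Half-angle = 23.1°/2 = 11.55°.
Swath width ≈ 2h·tan(θ/2) = 2 × 1090 × tan(11.55°) = 445.5 km.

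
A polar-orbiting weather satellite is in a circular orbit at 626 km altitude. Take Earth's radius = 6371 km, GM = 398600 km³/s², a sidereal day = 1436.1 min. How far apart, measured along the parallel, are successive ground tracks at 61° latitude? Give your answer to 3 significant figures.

1310 km

Semi-major axis a = 6371 + 626 = 6997 km. Period T = 2π√(a³/μ) = 2π√(6997³/398600) = 5824.8 s = 97.08 min.
Node shift per orbit = (5824.8/86166) × 360° = 24.34°.
Equatorial spacing = 24.34 × 111.2 km/° = 2706 km.
At 61° latitude, spacing = 2706 × cos(61°) = 1312 km.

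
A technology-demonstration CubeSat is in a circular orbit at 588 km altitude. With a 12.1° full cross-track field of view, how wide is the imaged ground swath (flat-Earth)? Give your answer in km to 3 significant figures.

Half-angle = 12.1°/2 = 6.05°.
Swath width ≈ 2h·tan(θ/2) = 2 × 588 × tan(6.05°) = 124.6 km.

125 km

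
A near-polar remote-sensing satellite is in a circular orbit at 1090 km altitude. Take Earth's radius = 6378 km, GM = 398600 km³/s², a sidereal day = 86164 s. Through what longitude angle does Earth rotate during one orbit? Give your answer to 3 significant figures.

Semi-major axis a = 6378 + 1090 = 7468 km. Period T = 2π√(a³/μ) = 2π√(7468³/398600) = 6422.7 s = 107.05 min.
During one orbit Earth rotates (6422.7 / 86164) × 360° = 26.83°.

26.8°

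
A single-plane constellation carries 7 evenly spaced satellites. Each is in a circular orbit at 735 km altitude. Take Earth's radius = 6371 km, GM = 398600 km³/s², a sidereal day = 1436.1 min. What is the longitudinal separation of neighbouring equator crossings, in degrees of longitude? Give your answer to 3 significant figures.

3.56°

Semi-major axis a = 6371 + 735 = 7106 km. Period T = 2π√(a³/μ) = 2π√(7106³/398600) = 5961.4 s = 99.36 min.
Single-satellite node shift = (5961.4/86166) × 360° = 24.91°.
With 7 satellites evenly phased, successive equator crossings are 24.91/7 = 3.558° apart.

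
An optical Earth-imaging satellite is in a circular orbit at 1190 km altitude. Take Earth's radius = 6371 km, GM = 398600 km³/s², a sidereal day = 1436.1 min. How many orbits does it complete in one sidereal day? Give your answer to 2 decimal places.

Semi-major axis a = 6371 + 1190 = 7561 km. Period T = 2π√(a³/μ) = 2π√(7561³/398600) = 6543.0 s = 109.05 min.
Orbits per sidereal day = 86166 / 6543.0 = 13.169.

13.17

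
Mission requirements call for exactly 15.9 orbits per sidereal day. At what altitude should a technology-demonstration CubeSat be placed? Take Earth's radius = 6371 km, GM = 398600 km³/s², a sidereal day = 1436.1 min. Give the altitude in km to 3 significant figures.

Required period T = 86166 / 15.9 = 5419.2 s.
From T = 2π√(a³/μ): a = (μ T²/4π²)^(1/3) = (398600 × 5419.2² / 4π²)^(1/3) = 6668 km.
Altitude h = a − R = 6668 − 6371 = 297 km.

297 km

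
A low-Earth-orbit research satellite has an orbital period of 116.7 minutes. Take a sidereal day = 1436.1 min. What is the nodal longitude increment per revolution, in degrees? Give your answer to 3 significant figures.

T = 116.7 min = 7002.0 s.
During one orbit Earth rotates (7002.0 / 86166) × 360° = 29.25°.

29.3°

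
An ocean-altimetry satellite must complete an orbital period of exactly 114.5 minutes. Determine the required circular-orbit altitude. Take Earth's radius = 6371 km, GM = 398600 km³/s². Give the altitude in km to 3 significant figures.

T = 114.5 min = 6870.0 s.
From T = 2π√(a³/μ): a = (μ T²/4π²)^(1/3) = (398600 × 6870.0² / 4π²)^(1/3) = 7811 km.
Altitude h = a − R = 7811 − 6371 = 1440 km.

1440 km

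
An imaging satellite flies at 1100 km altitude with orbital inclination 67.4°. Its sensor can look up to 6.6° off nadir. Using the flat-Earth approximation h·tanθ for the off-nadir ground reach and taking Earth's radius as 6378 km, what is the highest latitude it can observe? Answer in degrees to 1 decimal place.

68.5°

For a prograde orbit the ground track reaches latitude ±i = ±67.4°.
Sensor half-swath on the ground ≈ 1100·tan(6.6°) = 127 km = 1.14° of latitude.
Maximum observable latitude ≈ 67.4 + 1.14 = 68.5°.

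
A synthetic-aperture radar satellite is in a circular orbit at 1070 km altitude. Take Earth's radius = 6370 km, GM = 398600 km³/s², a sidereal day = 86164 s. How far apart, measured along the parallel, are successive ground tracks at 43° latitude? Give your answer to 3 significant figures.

Semi-major axis a = 6370 + 1070 = 7440 km. Period T = 2π√(a³/μ) = 2π√(7440³/398600) = 6386.6 s = 106.44 min.
Node shift per orbit = (6386.6/86164) × 360° = 26.68°.
Equatorial spacing = 26.68 × 111.2 km/° = 2967 km.
At 43° latitude, spacing = 2967 × cos(43°) = 2170 km.

2170 km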